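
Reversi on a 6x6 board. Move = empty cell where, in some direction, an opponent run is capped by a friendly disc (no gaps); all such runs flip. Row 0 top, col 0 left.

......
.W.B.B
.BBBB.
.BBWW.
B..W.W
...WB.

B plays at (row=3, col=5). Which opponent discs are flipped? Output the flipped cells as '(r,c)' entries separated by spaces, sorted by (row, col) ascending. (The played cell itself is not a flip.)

Answer: (3,3) (3,4)

Derivation:
Dir NW: first cell 'B' (not opp) -> no flip
Dir N: first cell '.' (not opp) -> no flip
Dir NE: edge -> no flip
Dir W: opp run (3,4) (3,3) capped by B -> flip
Dir E: edge -> no flip
Dir SW: first cell '.' (not opp) -> no flip
Dir S: opp run (4,5), next='.' -> no flip
Dir SE: edge -> no flip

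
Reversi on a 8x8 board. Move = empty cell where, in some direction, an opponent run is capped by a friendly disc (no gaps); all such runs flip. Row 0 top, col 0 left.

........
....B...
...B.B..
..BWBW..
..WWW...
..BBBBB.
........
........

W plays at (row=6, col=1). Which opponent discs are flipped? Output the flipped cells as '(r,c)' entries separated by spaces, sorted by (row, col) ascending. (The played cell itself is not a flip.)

Answer: (5,2)

Derivation:
Dir NW: first cell '.' (not opp) -> no flip
Dir N: first cell '.' (not opp) -> no flip
Dir NE: opp run (5,2) capped by W -> flip
Dir W: first cell '.' (not opp) -> no flip
Dir E: first cell '.' (not opp) -> no flip
Dir SW: first cell '.' (not opp) -> no flip
Dir S: first cell '.' (not opp) -> no flip
Dir SE: first cell '.' (not opp) -> no flip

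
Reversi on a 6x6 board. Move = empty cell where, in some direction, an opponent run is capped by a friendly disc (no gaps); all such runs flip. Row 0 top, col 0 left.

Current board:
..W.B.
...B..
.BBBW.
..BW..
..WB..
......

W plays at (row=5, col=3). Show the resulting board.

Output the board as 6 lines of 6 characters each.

Answer: ..W.B.
...B..
.BBBW.
..BW..
..WW..
...W..

Derivation:
Place W at (5,3); scan 8 dirs for brackets.
Dir NW: first cell 'W' (not opp) -> no flip
Dir N: opp run (4,3) capped by W -> flip
Dir NE: first cell '.' (not opp) -> no flip
Dir W: first cell '.' (not opp) -> no flip
Dir E: first cell '.' (not opp) -> no flip
Dir SW: edge -> no flip
Dir S: edge -> no flip
Dir SE: edge -> no flip
All flips: (4,3)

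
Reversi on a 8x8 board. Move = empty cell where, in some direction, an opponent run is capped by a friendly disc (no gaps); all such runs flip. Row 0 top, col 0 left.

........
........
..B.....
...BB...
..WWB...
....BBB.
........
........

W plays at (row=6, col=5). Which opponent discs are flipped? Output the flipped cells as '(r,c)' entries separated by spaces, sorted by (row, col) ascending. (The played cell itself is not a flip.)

Answer: (5,4)

Derivation:
Dir NW: opp run (5,4) capped by W -> flip
Dir N: opp run (5,5), next='.' -> no flip
Dir NE: opp run (5,6), next='.' -> no flip
Dir W: first cell '.' (not opp) -> no flip
Dir E: first cell '.' (not opp) -> no flip
Dir SW: first cell '.' (not opp) -> no flip
Dir S: first cell '.' (not opp) -> no flip
Dir SE: first cell '.' (not opp) -> no flip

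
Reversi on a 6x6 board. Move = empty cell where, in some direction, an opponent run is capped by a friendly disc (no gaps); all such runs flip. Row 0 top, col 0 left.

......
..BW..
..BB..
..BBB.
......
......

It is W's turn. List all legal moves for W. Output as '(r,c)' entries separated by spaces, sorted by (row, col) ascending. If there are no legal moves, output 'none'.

(0,1): no bracket -> illegal
(0,2): no bracket -> illegal
(0,3): no bracket -> illegal
(1,1): flips 1 -> legal
(1,4): no bracket -> illegal
(2,1): no bracket -> illegal
(2,4): no bracket -> illegal
(2,5): no bracket -> illegal
(3,1): flips 1 -> legal
(3,5): no bracket -> illegal
(4,1): no bracket -> illegal
(4,2): no bracket -> illegal
(4,3): flips 2 -> legal
(4,4): no bracket -> illegal
(4,5): no bracket -> illegal

Answer: (1,1) (3,1) (4,3)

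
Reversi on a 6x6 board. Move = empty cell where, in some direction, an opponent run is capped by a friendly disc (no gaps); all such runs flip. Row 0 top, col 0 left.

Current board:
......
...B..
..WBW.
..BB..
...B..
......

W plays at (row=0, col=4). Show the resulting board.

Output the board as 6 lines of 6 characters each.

Place W at (0,4); scan 8 dirs for brackets.
Dir NW: edge -> no flip
Dir N: edge -> no flip
Dir NE: edge -> no flip
Dir W: first cell '.' (not opp) -> no flip
Dir E: first cell '.' (not opp) -> no flip
Dir SW: opp run (1,3) capped by W -> flip
Dir S: first cell '.' (not opp) -> no flip
Dir SE: first cell '.' (not opp) -> no flip
All flips: (1,3)

Answer: ....W.
...W..
..WBW.
..BB..
...B..
......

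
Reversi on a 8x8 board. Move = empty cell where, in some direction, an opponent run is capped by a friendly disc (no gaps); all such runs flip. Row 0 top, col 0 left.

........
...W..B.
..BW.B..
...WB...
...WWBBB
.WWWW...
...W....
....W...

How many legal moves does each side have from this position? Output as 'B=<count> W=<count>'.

Answer: B=9 W=8

Derivation:
-- B to move --
(0,2): no bracket -> illegal
(0,3): no bracket -> illegal
(0,4): flips 1 -> legal
(1,2): flips 1 -> legal
(1,4): no bracket -> illegal
(2,4): flips 1 -> legal
(3,2): flips 1 -> legal
(3,5): no bracket -> illegal
(4,0): no bracket -> illegal
(4,1): no bracket -> illegal
(4,2): flips 2 -> legal
(5,0): no bracket -> illegal
(5,5): flips 2 -> legal
(6,0): no bracket -> illegal
(6,1): flips 2 -> legal
(6,2): no bracket -> illegal
(6,4): flips 2 -> legal
(6,5): no bracket -> illegal
(7,2): flips 2 -> legal
(7,3): no bracket -> illegal
(7,5): no bracket -> illegal
B mobility = 9
-- W to move --
(0,5): no bracket -> illegal
(0,6): no bracket -> illegal
(0,7): flips 3 -> legal
(1,1): flips 1 -> legal
(1,2): no bracket -> illegal
(1,4): no bracket -> illegal
(1,5): no bracket -> illegal
(1,7): no bracket -> illegal
(2,1): flips 1 -> legal
(2,4): flips 1 -> legal
(2,6): no bracket -> illegal
(2,7): no bracket -> illegal
(3,1): flips 1 -> legal
(3,2): no bracket -> illegal
(3,5): flips 1 -> legal
(3,6): flips 1 -> legal
(3,7): no bracket -> illegal
(5,5): no bracket -> illegal
(5,6): flips 2 -> legal
(5,7): no bracket -> illegal
W mobility = 8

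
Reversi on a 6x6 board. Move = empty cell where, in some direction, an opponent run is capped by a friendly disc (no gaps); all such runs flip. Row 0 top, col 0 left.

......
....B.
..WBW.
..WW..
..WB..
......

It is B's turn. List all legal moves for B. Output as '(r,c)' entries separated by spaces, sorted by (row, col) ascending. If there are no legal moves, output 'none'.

(1,1): no bracket -> illegal
(1,2): no bracket -> illegal
(1,3): no bracket -> illegal
(1,5): no bracket -> illegal
(2,1): flips 2 -> legal
(2,5): flips 1 -> legal
(3,1): no bracket -> illegal
(3,4): flips 1 -> legal
(3,5): no bracket -> illegal
(4,1): flips 2 -> legal
(4,4): no bracket -> illegal
(5,1): no bracket -> illegal
(5,2): no bracket -> illegal
(5,3): no bracket -> illegal

Answer: (2,1) (2,5) (3,4) (4,1)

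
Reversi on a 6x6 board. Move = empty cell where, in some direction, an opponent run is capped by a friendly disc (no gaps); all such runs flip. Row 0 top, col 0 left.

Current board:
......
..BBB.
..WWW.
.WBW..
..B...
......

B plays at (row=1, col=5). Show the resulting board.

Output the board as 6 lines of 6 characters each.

Place B at (1,5); scan 8 dirs for brackets.
Dir NW: first cell '.' (not opp) -> no flip
Dir N: first cell '.' (not opp) -> no flip
Dir NE: edge -> no flip
Dir W: first cell 'B' (not opp) -> no flip
Dir E: edge -> no flip
Dir SW: opp run (2,4) (3,3) capped by B -> flip
Dir S: first cell '.' (not opp) -> no flip
Dir SE: edge -> no flip
All flips: (2,4) (3,3)

Answer: ......
..BBBB
..WWB.
.WBB..
..B...
......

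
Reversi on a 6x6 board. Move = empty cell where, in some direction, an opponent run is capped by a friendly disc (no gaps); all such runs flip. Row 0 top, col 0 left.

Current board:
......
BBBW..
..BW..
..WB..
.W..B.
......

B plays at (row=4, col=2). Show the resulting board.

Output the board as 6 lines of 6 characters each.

Answer: ......
BBBW..
..BW..
..BB..
.WB.B.
......

Derivation:
Place B at (4,2); scan 8 dirs for brackets.
Dir NW: first cell '.' (not opp) -> no flip
Dir N: opp run (3,2) capped by B -> flip
Dir NE: first cell 'B' (not opp) -> no flip
Dir W: opp run (4,1), next='.' -> no flip
Dir E: first cell '.' (not opp) -> no flip
Dir SW: first cell '.' (not opp) -> no flip
Dir S: first cell '.' (not opp) -> no flip
Dir SE: first cell '.' (not opp) -> no flip
All flips: (3,2)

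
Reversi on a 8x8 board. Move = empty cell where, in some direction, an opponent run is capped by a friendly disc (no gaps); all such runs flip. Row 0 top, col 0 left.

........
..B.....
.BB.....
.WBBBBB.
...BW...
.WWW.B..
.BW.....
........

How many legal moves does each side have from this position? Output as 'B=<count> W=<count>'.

-- B to move --
(2,0): no bracket -> illegal
(3,0): flips 1 -> legal
(4,0): flips 1 -> legal
(4,1): flips 2 -> legal
(4,2): no bracket -> illegal
(4,5): flips 1 -> legal
(5,0): no bracket -> illegal
(5,4): flips 1 -> legal
(6,0): no bracket -> illegal
(6,3): flips 2 -> legal
(6,4): no bracket -> illegal
(7,1): flips 3 -> legal
(7,2): no bracket -> illegal
(7,3): no bracket -> illegal
B mobility = 7
-- W to move --
(0,1): no bracket -> illegal
(0,2): no bracket -> illegal
(0,3): no bracket -> illegal
(1,0): no bracket -> illegal
(1,1): flips 3 -> legal
(1,3): flips 1 -> legal
(2,0): no bracket -> illegal
(2,3): flips 2 -> legal
(2,4): flips 1 -> legal
(2,5): flips 2 -> legal
(2,6): flips 1 -> legal
(2,7): no bracket -> illegal
(3,0): no bracket -> illegal
(3,7): flips 5 -> legal
(4,1): no bracket -> illegal
(4,2): flips 1 -> legal
(4,5): no bracket -> illegal
(4,6): no bracket -> illegal
(4,7): no bracket -> illegal
(5,0): no bracket -> illegal
(5,4): no bracket -> illegal
(5,6): no bracket -> illegal
(6,0): flips 1 -> legal
(6,4): no bracket -> illegal
(6,5): no bracket -> illegal
(6,6): flips 1 -> legal
(7,0): flips 1 -> legal
(7,1): flips 1 -> legal
(7,2): no bracket -> illegal
W mobility = 12

Answer: B=7 W=12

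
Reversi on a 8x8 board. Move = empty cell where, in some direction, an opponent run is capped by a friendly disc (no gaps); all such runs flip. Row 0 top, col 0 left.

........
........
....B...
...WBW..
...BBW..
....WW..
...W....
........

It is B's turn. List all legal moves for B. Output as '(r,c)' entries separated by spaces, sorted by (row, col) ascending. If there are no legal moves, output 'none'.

Answer: (2,2) (2,3) (2,6) (3,2) (3,6) (4,2) (4,6) (5,6) (6,4) (6,5) (6,6)

Derivation:
(2,2): flips 1 -> legal
(2,3): flips 1 -> legal
(2,5): no bracket -> illegal
(2,6): flips 1 -> legal
(3,2): flips 1 -> legal
(3,6): flips 1 -> legal
(4,2): flips 1 -> legal
(4,6): flips 2 -> legal
(5,2): no bracket -> illegal
(5,3): no bracket -> illegal
(5,6): flips 1 -> legal
(6,2): no bracket -> illegal
(6,4): flips 1 -> legal
(6,5): flips 1 -> legal
(6,6): flips 1 -> legal
(7,2): no bracket -> illegal
(7,3): no bracket -> illegal
(7,4): no bracket -> illegal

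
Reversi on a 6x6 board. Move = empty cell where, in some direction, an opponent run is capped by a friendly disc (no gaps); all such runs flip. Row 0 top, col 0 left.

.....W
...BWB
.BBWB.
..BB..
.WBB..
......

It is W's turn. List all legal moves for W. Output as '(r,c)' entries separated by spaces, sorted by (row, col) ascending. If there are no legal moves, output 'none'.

(0,2): no bracket -> illegal
(0,3): flips 1 -> legal
(0,4): no bracket -> illegal
(1,0): no bracket -> illegal
(1,1): no bracket -> illegal
(1,2): flips 1 -> legal
(2,0): flips 2 -> legal
(2,5): flips 2 -> legal
(3,0): no bracket -> illegal
(3,1): no bracket -> illegal
(3,4): flips 1 -> legal
(3,5): no bracket -> illegal
(4,4): flips 2 -> legal
(5,1): no bracket -> illegal
(5,2): no bracket -> illegal
(5,3): flips 2 -> legal
(5,4): no bracket -> illegal

Answer: (0,3) (1,2) (2,0) (2,5) (3,4) (4,4) (5,3)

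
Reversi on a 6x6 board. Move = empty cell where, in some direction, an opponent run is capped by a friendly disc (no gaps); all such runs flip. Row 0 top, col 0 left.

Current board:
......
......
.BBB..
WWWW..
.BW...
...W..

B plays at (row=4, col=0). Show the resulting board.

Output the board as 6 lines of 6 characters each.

Answer: ......
......
.BBB..
WBWW..
BBW...
...W..

Derivation:
Place B at (4,0); scan 8 dirs for brackets.
Dir NW: edge -> no flip
Dir N: opp run (3,0), next='.' -> no flip
Dir NE: opp run (3,1) capped by B -> flip
Dir W: edge -> no flip
Dir E: first cell 'B' (not opp) -> no flip
Dir SW: edge -> no flip
Dir S: first cell '.' (not opp) -> no flip
Dir SE: first cell '.' (not opp) -> no flip
All flips: (3,1)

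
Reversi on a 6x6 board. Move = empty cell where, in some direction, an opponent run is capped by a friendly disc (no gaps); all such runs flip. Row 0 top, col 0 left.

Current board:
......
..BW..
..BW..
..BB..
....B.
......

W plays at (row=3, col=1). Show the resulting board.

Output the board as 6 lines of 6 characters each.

Answer: ......
..BW..
..WW..
.WBB..
....B.
......

Derivation:
Place W at (3,1); scan 8 dirs for brackets.
Dir NW: first cell '.' (not opp) -> no flip
Dir N: first cell '.' (not opp) -> no flip
Dir NE: opp run (2,2) capped by W -> flip
Dir W: first cell '.' (not opp) -> no flip
Dir E: opp run (3,2) (3,3), next='.' -> no flip
Dir SW: first cell '.' (not opp) -> no flip
Dir S: first cell '.' (not opp) -> no flip
Dir SE: first cell '.' (not opp) -> no flip
All flips: (2,2)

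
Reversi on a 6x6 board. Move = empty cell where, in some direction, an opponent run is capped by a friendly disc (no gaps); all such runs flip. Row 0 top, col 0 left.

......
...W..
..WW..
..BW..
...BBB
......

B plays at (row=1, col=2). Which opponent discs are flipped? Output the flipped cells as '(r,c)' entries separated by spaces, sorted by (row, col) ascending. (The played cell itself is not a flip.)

Answer: (2,2)

Derivation:
Dir NW: first cell '.' (not opp) -> no flip
Dir N: first cell '.' (not opp) -> no flip
Dir NE: first cell '.' (not opp) -> no flip
Dir W: first cell '.' (not opp) -> no flip
Dir E: opp run (1,3), next='.' -> no flip
Dir SW: first cell '.' (not opp) -> no flip
Dir S: opp run (2,2) capped by B -> flip
Dir SE: opp run (2,3), next='.' -> no flip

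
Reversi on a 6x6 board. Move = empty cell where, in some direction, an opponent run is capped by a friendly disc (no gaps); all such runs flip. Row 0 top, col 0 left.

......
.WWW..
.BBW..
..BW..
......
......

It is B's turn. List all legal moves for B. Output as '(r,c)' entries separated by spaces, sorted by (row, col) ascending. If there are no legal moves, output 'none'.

(0,0): flips 1 -> legal
(0,1): flips 1 -> legal
(0,2): flips 1 -> legal
(0,3): flips 1 -> legal
(0,4): flips 1 -> legal
(1,0): no bracket -> illegal
(1,4): flips 1 -> legal
(2,0): no bracket -> illegal
(2,4): flips 1 -> legal
(3,4): flips 1 -> legal
(4,2): no bracket -> illegal
(4,3): no bracket -> illegal
(4,4): flips 1 -> legal

Answer: (0,0) (0,1) (0,2) (0,3) (0,4) (1,4) (2,4) (3,4) (4,4)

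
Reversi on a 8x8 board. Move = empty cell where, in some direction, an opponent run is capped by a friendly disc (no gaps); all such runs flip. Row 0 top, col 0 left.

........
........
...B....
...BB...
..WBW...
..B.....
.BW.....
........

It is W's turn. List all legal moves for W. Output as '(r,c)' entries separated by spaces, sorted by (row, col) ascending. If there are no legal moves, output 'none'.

Answer: (2,2) (2,4) (6,0)

Derivation:
(1,2): no bracket -> illegal
(1,3): no bracket -> illegal
(1,4): no bracket -> illegal
(2,2): flips 1 -> legal
(2,4): flips 2 -> legal
(2,5): no bracket -> illegal
(3,2): no bracket -> illegal
(3,5): no bracket -> illegal
(4,1): no bracket -> illegal
(4,5): no bracket -> illegal
(5,0): no bracket -> illegal
(5,1): no bracket -> illegal
(5,3): no bracket -> illegal
(5,4): no bracket -> illegal
(6,0): flips 1 -> legal
(6,3): no bracket -> illegal
(7,0): no bracket -> illegal
(7,1): no bracket -> illegal
(7,2): no bracket -> illegal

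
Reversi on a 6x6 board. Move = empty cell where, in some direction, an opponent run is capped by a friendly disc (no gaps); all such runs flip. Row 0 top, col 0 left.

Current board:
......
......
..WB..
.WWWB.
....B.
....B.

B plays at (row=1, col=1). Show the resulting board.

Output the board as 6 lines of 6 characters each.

Place B at (1,1); scan 8 dirs for brackets.
Dir NW: first cell '.' (not opp) -> no flip
Dir N: first cell '.' (not opp) -> no flip
Dir NE: first cell '.' (not opp) -> no flip
Dir W: first cell '.' (not opp) -> no flip
Dir E: first cell '.' (not opp) -> no flip
Dir SW: first cell '.' (not opp) -> no flip
Dir S: first cell '.' (not opp) -> no flip
Dir SE: opp run (2,2) (3,3) capped by B -> flip
All flips: (2,2) (3,3)

Answer: ......
.B....
..BB..
.WWBB.
....B.
....B.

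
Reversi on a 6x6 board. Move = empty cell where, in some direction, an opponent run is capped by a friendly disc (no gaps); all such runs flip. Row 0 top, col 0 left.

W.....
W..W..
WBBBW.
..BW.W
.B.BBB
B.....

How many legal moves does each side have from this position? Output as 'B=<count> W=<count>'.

-- B to move --
(0,1): no bracket -> illegal
(0,2): no bracket -> illegal
(0,3): flips 1 -> legal
(0,4): flips 1 -> legal
(1,1): no bracket -> illegal
(1,2): no bracket -> illegal
(1,4): no bracket -> illegal
(1,5): no bracket -> illegal
(2,5): flips 2 -> legal
(3,0): no bracket -> illegal
(3,1): no bracket -> illegal
(3,4): flips 1 -> legal
(4,2): no bracket -> illegal
B mobility = 4
-- W to move --
(1,1): flips 1 -> legal
(1,2): no bracket -> illegal
(1,4): no bracket -> illegal
(3,0): no bracket -> illegal
(3,1): flips 2 -> legal
(3,4): no bracket -> illegal
(4,0): no bracket -> illegal
(4,2): no bracket -> illegal
(5,1): no bracket -> illegal
(5,2): no bracket -> illegal
(5,3): flips 2 -> legal
(5,4): flips 3 -> legal
(5,5): flips 2 -> legal
W mobility = 5

Answer: B=4 W=5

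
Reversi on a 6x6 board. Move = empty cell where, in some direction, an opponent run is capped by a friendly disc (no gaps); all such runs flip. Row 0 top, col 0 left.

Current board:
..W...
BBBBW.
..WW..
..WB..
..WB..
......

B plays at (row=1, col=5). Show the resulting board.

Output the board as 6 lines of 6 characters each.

Answer: ..W...
BBBBBB
..WW..
..WB..
..WB..
......

Derivation:
Place B at (1,5); scan 8 dirs for brackets.
Dir NW: first cell '.' (not opp) -> no flip
Dir N: first cell '.' (not opp) -> no flip
Dir NE: edge -> no flip
Dir W: opp run (1,4) capped by B -> flip
Dir E: edge -> no flip
Dir SW: first cell '.' (not opp) -> no flip
Dir S: first cell '.' (not opp) -> no flip
Dir SE: edge -> no flip
All flips: (1,4)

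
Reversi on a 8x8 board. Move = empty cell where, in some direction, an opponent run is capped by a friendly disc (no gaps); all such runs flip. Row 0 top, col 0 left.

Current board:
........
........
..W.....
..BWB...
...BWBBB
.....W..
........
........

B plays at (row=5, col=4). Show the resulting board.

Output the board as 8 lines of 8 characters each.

Answer: ........
........
..W.....
..BWB...
...BBBBB
....BW..
........
........

Derivation:
Place B at (5,4); scan 8 dirs for brackets.
Dir NW: first cell 'B' (not opp) -> no flip
Dir N: opp run (4,4) capped by B -> flip
Dir NE: first cell 'B' (not opp) -> no flip
Dir W: first cell '.' (not opp) -> no flip
Dir E: opp run (5,5), next='.' -> no flip
Dir SW: first cell '.' (not opp) -> no flip
Dir S: first cell '.' (not opp) -> no flip
Dir SE: first cell '.' (not opp) -> no flip
All flips: (4,4)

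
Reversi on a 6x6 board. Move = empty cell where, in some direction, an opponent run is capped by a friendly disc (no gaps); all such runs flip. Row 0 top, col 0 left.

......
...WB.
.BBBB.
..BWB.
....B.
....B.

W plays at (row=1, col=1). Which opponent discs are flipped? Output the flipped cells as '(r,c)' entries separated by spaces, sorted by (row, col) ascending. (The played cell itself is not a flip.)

Dir NW: first cell '.' (not opp) -> no flip
Dir N: first cell '.' (not opp) -> no flip
Dir NE: first cell '.' (not opp) -> no flip
Dir W: first cell '.' (not opp) -> no flip
Dir E: first cell '.' (not opp) -> no flip
Dir SW: first cell '.' (not opp) -> no flip
Dir S: opp run (2,1), next='.' -> no flip
Dir SE: opp run (2,2) capped by W -> flip

Answer: (2,2)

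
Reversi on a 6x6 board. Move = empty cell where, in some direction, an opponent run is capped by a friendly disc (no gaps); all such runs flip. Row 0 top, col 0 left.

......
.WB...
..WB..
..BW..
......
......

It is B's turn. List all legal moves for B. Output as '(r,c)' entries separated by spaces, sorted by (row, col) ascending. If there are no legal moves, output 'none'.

Answer: (1,0) (2,1) (3,4) (4,3)

Derivation:
(0,0): no bracket -> illegal
(0,1): no bracket -> illegal
(0,2): no bracket -> illegal
(1,0): flips 1 -> legal
(1,3): no bracket -> illegal
(2,0): no bracket -> illegal
(2,1): flips 1 -> legal
(2,4): no bracket -> illegal
(3,1): no bracket -> illegal
(3,4): flips 1 -> legal
(4,2): no bracket -> illegal
(4,3): flips 1 -> legal
(4,4): no bracket -> illegal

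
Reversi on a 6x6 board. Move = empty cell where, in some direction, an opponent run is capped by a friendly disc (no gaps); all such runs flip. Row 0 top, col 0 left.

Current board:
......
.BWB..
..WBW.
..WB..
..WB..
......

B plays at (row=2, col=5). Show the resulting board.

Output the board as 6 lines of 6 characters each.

Answer: ......
.BWB..
..WBBB
..WB..
..WB..
......

Derivation:
Place B at (2,5); scan 8 dirs for brackets.
Dir NW: first cell '.' (not opp) -> no flip
Dir N: first cell '.' (not opp) -> no flip
Dir NE: edge -> no flip
Dir W: opp run (2,4) capped by B -> flip
Dir E: edge -> no flip
Dir SW: first cell '.' (not opp) -> no flip
Dir S: first cell '.' (not opp) -> no flip
Dir SE: edge -> no flip
All flips: (2,4)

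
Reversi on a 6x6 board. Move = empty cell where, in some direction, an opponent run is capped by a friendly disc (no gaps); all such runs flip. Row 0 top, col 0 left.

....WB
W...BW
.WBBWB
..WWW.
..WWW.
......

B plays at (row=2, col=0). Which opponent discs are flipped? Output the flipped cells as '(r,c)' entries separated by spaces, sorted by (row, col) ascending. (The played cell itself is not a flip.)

Dir NW: edge -> no flip
Dir N: opp run (1,0), next='.' -> no flip
Dir NE: first cell '.' (not opp) -> no flip
Dir W: edge -> no flip
Dir E: opp run (2,1) capped by B -> flip
Dir SW: edge -> no flip
Dir S: first cell '.' (not opp) -> no flip
Dir SE: first cell '.' (not opp) -> no flip

Answer: (2,1)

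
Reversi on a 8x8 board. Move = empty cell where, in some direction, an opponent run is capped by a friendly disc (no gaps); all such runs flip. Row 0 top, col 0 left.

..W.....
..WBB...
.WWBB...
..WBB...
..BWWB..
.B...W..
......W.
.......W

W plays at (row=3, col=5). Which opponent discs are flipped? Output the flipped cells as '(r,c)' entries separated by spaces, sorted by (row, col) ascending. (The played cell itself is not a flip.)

Dir NW: opp run (2,4) (1,3) capped by W -> flip
Dir N: first cell '.' (not opp) -> no flip
Dir NE: first cell '.' (not opp) -> no flip
Dir W: opp run (3,4) (3,3) capped by W -> flip
Dir E: first cell '.' (not opp) -> no flip
Dir SW: first cell 'W' (not opp) -> no flip
Dir S: opp run (4,5) capped by W -> flip
Dir SE: first cell '.' (not opp) -> no flip

Answer: (1,3) (2,4) (3,3) (3,4) (4,5)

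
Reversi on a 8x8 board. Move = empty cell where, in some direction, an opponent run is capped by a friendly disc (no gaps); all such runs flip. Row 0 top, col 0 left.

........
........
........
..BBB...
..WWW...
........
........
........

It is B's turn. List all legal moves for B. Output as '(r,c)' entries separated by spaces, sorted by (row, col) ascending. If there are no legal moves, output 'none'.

Answer: (5,1) (5,2) (5,3) (5,4) (5,5)

Derivation:
(3,1): no bracket -> illegal
(3,5): no bracket -> illegal
(4,1): no bracket -> illegal
(4,5): no bracket -> illegal
(5,1): flips 1 -> legal
(5,2): flips 2 -> legal
(5,3): flips 1 -> legal
(5,4): flips 2 -> legal
(5,5): flips 1 -> legal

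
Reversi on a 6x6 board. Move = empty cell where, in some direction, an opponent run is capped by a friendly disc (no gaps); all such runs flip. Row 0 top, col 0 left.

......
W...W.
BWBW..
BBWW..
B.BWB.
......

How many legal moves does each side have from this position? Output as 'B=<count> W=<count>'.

Answer: B=5 W=8

Derivation:
-- B to move --
(0,0): flips 1 -> legal
(0,1): no bracket -> illegal
(0,3): no bracket -> illegal
(0,4): no bracket -> illegal
(0,5): no bracket -> illegal
(1,1): flips 1 -> legal
(1,2): flips 1 -> legal
(1,3): no bracket -> illegal
(1,5): no bracket -> illegal
(2,4): flips 2 -> legal
(2,5): no bracket -> illegal
(3,4): flips 2 -> legal
(4,1): no bracket -> illegal
(5,2): no bracket -> illegal
(5,3): no bracket -> illegal
(5,4): no bracket -> illegal
B mobility = 5
-- W to move --
(1,1): flips 1 -> legal
(1,2): flips 1 -> legal
(1,3): no bracket -> illegal
(3,4): no bracket -> illegal
(3,5): no bracket -> illegal
(4,1): flips 2 -> legal
(4,5): flips 1 -> legal
(5,0): flips 3 -> legal
(5,1): flips 1 -> legal
(5,2): flips 1 -> legal
(5,3): no bracket -> illegal
(5,4): no bracket -> illegal
(5,5): flips 1 -> legal
W mobility = 8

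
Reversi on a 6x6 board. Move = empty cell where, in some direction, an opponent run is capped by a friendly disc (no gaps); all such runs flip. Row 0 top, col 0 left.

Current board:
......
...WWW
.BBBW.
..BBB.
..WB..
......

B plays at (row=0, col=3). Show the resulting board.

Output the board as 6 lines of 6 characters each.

Place B at (0,3); scan 8 dirs for brackets.
Dir NW: edge -> no flip
Dir N: edge -> no flip
Dir NE: edge -> no flip
Dir W: first cell '.' (not opp) -> no flip
Dir E: first cell '.' (not opp) -> no flip
Dir SW: first cell '.' (not opp) -> no flip
Dir S: opp run (1,3) capped by B -> flip
Dir SE: opp run (1,4), next='.' -> no flip
All flips: (1,3)

Answer: ...B..
...BWW
.BBBW.
..BBB.
..WB..
......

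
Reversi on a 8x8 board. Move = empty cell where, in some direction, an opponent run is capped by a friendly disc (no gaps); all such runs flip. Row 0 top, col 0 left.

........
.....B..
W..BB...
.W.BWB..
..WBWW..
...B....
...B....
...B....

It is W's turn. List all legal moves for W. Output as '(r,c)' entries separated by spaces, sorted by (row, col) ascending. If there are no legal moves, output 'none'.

(0,4): no bracket -> illegal
(0,5): no bracket -> illegal
(0,6): flips 3 -> legal
(1,2): flips 1 -> legal
(1,3): no bracket -> illegal
(1,4): flips 1 -> legal
(1,6): no bracket -> illegal
(2,2): flips 1 -> legal
(2,5): flips 1 -> legal
(2,6): flips 1 -> legal
(3,2): flips 1 -> legal
(3,6): flips 1 -> legal
(4,6): no bracket -> illegal
(5,2): flips 1 -> legal
(5,4): no bracket -> illegal
(6,2): flips 1 -> legal
(6,4): flips 1 -> legal
(7,2): no bracket -> illegal
(7,4): no bracket -> illegal

Answer: (0,6) (1,2) (1,4) (2,2) (2,5) (2,6) (3,2) (3,6) (5,2) (6,2) (6,4)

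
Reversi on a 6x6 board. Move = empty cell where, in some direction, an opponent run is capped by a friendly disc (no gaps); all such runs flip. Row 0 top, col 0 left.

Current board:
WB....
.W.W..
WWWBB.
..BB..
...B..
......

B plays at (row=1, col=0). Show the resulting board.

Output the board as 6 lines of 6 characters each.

Place B at (1,0); scan 8 dirs for brackets.
Dir NW: edge -> no flip
Dir N: opp run (0,0), next=edge -> no flip
Dir NE: first cell 'B' (not opp) -> no flip
Dir W: edge -> no flip
Dir E: opp run (1,1), next='.' -> no flip
Dir SW: edge -> no flip
Dir S: opp run (2,0), next='.' -> no flip
Dir SE: opp run (2,1) capped by B -> flip
All flips: (2,1)

Answer: WB....
BW.W..
WBWBB.
..BB..
...B..
......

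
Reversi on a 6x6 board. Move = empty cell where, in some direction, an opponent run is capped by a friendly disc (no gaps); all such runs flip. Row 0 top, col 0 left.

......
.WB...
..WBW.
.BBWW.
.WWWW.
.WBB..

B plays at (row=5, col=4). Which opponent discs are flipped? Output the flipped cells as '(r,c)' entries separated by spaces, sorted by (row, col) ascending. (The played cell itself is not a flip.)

Dir NW: opp run (4,3) capped by B -> flip
Dir N: opp run (4,4) (3,4) (2,4), next='.' -> no flip
Dir NE: first cell '.' (not opp) -> no flip
Dir W: first cell 'B' (not opp) -> no flip
Dir E: first cell '.' (not opp) -> no flip
Dir SW: edge -> no flip
Dir S: edge -> no flip
Dir SE: edge -> no flip

Answer: (4,3)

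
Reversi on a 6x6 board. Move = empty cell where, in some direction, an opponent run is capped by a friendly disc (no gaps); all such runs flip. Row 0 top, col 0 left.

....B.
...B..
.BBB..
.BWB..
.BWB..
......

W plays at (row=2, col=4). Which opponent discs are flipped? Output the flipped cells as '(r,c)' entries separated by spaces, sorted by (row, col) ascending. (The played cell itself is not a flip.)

Answer: (3,3)

Derivation:
Dir NW: opp run (1,3), next='.' -> no flip
Dir N: first cell '.' (not opp) -> no flip
Dir NE: first cell '.' (not opp) -> no flip
Dir W: opp run (2,3) (2,2) (2,1), next='.' -> no flip
Dir E: first cell '.' (not opp) -> no flip
Dir SW: opp run (3,3) capped by W -> flip
Dir S: first cell '.' (not opp) -> no flip
Dir SE: first cell '.' (not opp) -> no flip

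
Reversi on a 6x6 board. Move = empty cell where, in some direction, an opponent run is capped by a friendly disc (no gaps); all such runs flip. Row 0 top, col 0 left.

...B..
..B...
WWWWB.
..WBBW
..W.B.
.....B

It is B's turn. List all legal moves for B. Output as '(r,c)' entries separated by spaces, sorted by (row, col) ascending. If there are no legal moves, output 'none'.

Answer: (1,1) (1,3) (3,0) (3,1) (5,1) (5,2)

Derivation:
(1,0): no bracket -> illegal
(1,1): flips 1 -> legal
(1,3): flips 1 -> legal
(1,4): no bracket -> illegal
(2,5): no bracket -> illegal
(3,0): flips 1 -> legal
(3,1): flips 1 -> legal
(4,1): no bracket -> illegal
(4,3): no bracket -> illegal
(4,5): no bracket -> illegal
(5,1): flips 1 -> legal
(5,2): flips 3 -> legal
(5,3): no bracket -> illegal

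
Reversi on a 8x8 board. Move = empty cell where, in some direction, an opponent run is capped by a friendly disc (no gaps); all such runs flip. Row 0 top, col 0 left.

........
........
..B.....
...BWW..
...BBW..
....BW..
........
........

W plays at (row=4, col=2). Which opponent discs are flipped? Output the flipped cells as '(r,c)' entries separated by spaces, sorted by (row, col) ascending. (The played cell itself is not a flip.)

Dir NW: first cell '.' (not opp) -> no flip
Dir N: first cell '.' (not opp) -> no flip
Dir NE: opp run (3,3), next='.' -> no flip
Dir W: first cell '.' (not opp) -> no flip
Dir E: opp run (4,3) (4,4) capped by W -> flip
Dir SW: first cell '.' (not opp) -> no flip
Dir S: first cell '.' (not opp) -> no flip
Dir SE: first cell '.' (not opp) -> no flip

Answer: (4,3) (4,4)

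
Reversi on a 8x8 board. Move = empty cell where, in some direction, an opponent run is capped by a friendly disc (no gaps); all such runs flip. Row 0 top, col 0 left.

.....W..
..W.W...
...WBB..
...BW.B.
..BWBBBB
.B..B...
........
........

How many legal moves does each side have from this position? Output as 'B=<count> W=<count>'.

Answer: B=9 W=7

Derivation:
-- B to move --
(0,1): flips 3 -> legal
(0,2): no bracket -> illegal
(0,3): flips 1 -> legal
(0,4): flips 1 -> legal
(0,6): no bracket -> illegal
(1,1): no bracket -> illegal
(1,3): flips 1 -> legal
(1,5): no bracket -> illegal
(1,6): no bracket -> illegal
(2,1): no bracket -> illegal
(2,2): flips 1 -> legal
(3,2): flips 1 -> legal
(3,5): flips 1 -> legal
(5,2): flips 2 -> legal
(5,3): flips 1 -> legal
B mobility = 9
-- W to move --
(1,3): no bracket -> illegal
(1,5): no bracket -> illegal
(1,6): flips 1 -> legal
(2,2): no bracket -> illegal
(2,6): flips 2 -> legal
(2,7): no bracket -> illegal
(3,1): no bracket -> illegal
(3,2): flips 1 -> legal
(3,5): no bracket -> illegal
(3,7): no bracket -> illegal
(4,0): no bracket -> illegal
(4,1): flips 1 -> legal
(5,0): no bracket -> illegal
(5,2): no bracket -> illegal
(5,3): no bracket -> illegal
(5,5): no bracket -> illegal
(5,6): flips 1 -> legal
(5,7): no bracket -> illegal
(6,0): no bracket -> illegal
(6,1): no bracket -> illegal
(6,2): no bracket -> illegal
(6,3): no bracket -> illegal
(6,4): flips 2 -> legal
(6,5): flips 1 -> legal
W mobility = 7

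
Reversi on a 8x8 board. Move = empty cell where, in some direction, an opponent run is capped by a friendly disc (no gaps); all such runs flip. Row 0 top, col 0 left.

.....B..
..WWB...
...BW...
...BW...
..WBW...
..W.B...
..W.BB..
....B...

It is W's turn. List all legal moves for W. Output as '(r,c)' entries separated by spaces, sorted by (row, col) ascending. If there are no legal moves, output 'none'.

(0,3): no bracket -> illegal
(0,4): flips 1 -> legal
(0,6): no bracket -> illegal
(1,5): flips 1 -> legal
(1,6): no bracket -> illegal
(2,2): flips 2 -> legal
(2,5): no bracket -> illegal
(3,2): flips 1 -> legal
(4,5): no bracket -> illegal
(5,3): flips 3 -> legal
(5,5): no bracket -> illegal
(5,6): no bracket -> illegal
(6,3): no bracket -> illegal
(6,6): no bracket -> illegal
(7,3): no bracket -> illegal
(7,5): no bracket -> illegal
(7,6): no bracket -> illegal

Answer: (0,4) (1,5) (2,2) (3,2) (5,3)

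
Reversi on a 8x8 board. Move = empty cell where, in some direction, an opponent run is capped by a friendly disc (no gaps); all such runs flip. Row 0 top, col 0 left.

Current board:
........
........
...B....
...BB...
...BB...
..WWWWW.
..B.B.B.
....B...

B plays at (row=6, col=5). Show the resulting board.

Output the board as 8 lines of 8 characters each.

Place B at (6,5); scan 8 dirs for brackets.
Dir NW: opp run (5,4) capped by B -> flip
Dir N: opp run (5,5), next='.' -> no flip
Dir NE: opp run (5,6), next='.' -> no flip
Dir W: first cell 'B' (not opp) -> no flip
Dir E: first cell 'B' (not opp) -> no flip
Dir SW: first cell 'B' (not opp) -> no flip
Dir S: first cell '.' (not opp) -> no flip
Dir SE: first cell '.' (not opp) -> no flip
All flips: (5,4)

Answer: ........
........
...B....
...BB...
...BB...
..WWBWW.
..B.BBB.
....B...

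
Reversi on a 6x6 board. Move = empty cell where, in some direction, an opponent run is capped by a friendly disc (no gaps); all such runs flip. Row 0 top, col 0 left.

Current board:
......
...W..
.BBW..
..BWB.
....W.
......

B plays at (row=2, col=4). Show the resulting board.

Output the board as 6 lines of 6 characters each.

Place B at (2,4); scan 8 dirs for brackets.
Dir NW: opp run (1,3), next='.' -> no flip
Dir N: first cell '.' (not opp) -> no flip
Dir NE: first cell '.' (not opp) -> no flip
Dir W: opp run (2,3) capped by B -> flip
Dir E: first cell '.' (not opp) -> no flip
Dir SW: opp run (3,3), next='.' -> no flip
Dir S: first cell 'B' (not opp) -> no flip
Dir SE: first cell '.' (not opp) -> no flip
All flips: (2,3)

Answer: ......
...W..
.BBBB.
..BWB.
....W.
......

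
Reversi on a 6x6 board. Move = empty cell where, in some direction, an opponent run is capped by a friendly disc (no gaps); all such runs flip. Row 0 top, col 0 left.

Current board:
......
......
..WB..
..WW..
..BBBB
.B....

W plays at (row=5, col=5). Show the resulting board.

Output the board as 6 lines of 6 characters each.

Place W at (5,5); scan 8 dirs for brackets.
Dir NW: opp run (4,4) capped by W -> flip
Dir N: opp run (4,5), next='.' -> no flip
Dir NE: edge -> no flip
Dir W: first cell '.' (not opp) -> no flip
Dir E: edge -> no flip
Dir SW: edge -> no flip
Dir S: edge -> no flip
Dir SE: edge -> no flip
All flips: (4,4)

Answer: ......
......
..WB..
..WW..
..BBWB
.B...W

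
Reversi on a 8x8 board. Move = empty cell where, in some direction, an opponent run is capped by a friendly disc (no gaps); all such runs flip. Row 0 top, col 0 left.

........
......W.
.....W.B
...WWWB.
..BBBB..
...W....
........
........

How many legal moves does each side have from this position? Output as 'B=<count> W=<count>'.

Answer: B=12 W=8

Derivation:
-- B to move --
(0,5): flips 1 -> legal
(0,6): no bracket -> illegal
(0,7): flips 3 -> legal
(1,4): flips 1 -> legal
(1,5): flips 2 -> legal
(1,7): no bracket -> illegal
(2,2): flips 1 -> legal
(2,3): flips 2 -> legal
(2,4): flips 2 -> legal
(2,6): flips 1 -> legal
(3,2): flips 3 -> legal
(4,6): no bracket -> illegal
(5,2): no bracket -> illegal
(5,4): no bracket -> illegal
(6,2): flips 1 -> legal
(6,3): flips 1 -> legal
(6,4): flips 1 -> legal
B mobility = 12
-- W to move --
(1,7): no bracket -> illegal
(2,6): no bracket -> illegal
(3,1): flips 1 -> legal
(3,2): no bracket -> illegal
(3,7): flips 1 -> legal
(4,1): no bracket -> illegal
(4,6): no bracket -> illegal
(4,7): flips 1 -> legal
(5,1): flips 1 -> legal
(5,2): flips 1 -> legal
(5,4): flips 1 -> legal
(5,5): flips 2 -> legal
(5,6): flips 1 -> legal
W mobility = 8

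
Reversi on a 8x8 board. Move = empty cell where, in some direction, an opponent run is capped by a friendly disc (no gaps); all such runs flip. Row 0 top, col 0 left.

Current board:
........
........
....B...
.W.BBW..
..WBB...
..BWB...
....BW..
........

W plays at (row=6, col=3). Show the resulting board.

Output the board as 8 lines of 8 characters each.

Answer: ........
........
....B...
.W.BBW..
..WBB...
..BWB...
...WWW..
........

Derivation:
Place W at (6,3); scan 8 dirs for brackets.
Dir NW: opp run (5,2), next='.' -> no flip
Dir N: first cell 'W' (not opp) -> no flip
Dir NE: opp run (5,4), next='.' -> no flip
Dir W: first cell '.' (not opp) -> no flip
Dir E: opp run (6,4) capped by W -> flip
Dir SW: first cell '.' (not opp) -> no flip
Dir S: first cell '.' (not opp) -> no flip
Dir SE: first cell '.' (not opp) -> no flip
All flips: (6,4)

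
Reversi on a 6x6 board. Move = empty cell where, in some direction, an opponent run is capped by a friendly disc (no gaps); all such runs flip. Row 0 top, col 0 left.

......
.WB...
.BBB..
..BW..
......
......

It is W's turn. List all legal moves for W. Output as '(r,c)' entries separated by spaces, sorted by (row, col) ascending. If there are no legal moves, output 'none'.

(0,1): no bracket -> illegal
(0,2): no bracket -> illegal
(0,3): no bracket -> illegal
(1,0): no bracket -> illegal
(1,3): flips 2 -> legal
(1,4): no bracket -> illegal
(2,0): no bracket -> illegal
(2,4): no bracket -> illegal
(3,0): no bracket -> illegal
(3,1): flips 2 -> legal
(3,4): no bracket -> illegal
(4,1): no bracket -> illegal
(4,2): no bracket -> illegal
(4,3): no bracket -> illegal

Answer: (1,3) (3,1)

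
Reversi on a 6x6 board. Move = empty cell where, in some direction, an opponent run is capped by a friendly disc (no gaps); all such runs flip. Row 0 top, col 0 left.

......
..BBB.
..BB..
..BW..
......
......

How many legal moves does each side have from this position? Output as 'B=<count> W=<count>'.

Answer: B=3 W=3

Derivation:
-- B to move --
(2,4): no bracket -> illegal
(3,4): flips 1 -> legal
(4,2): no bracket -> illegal
(4,3): flips 1 -> legal
(4,4): flips 1 -> legal
B mobility = 3
-- W to move --
(0,1): no bracket -> illegal
(0,2): no bracket -> illegal
(0,3): flips 2 -> legal
(0,4): no bracket -> illegal
(0,5): no bracket -> illegal
(1,1): flips 1 -> legal
(1,5): no bracket -> illegal
(2,1): no bracket -> illegal
(2,4): no bracket -> illegal
(2,5): no bracket -> illegal
(3,1): flips 1 -> legal
(3,4): no bracket -> illegal
(4,1): no bracket -> illegal
(4,2): no bracket -> illegal
(4,3): no bracket -> illegal
W mobility = 3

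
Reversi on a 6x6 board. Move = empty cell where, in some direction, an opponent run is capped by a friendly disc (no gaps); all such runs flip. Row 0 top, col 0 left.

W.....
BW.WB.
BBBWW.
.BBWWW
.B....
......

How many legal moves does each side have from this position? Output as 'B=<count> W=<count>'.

Answer: B=6 W=7

Derivation:
-- B to move --
(0,1): flips 1 -> legal
(0,2): flips 1 -> legal
(0,3): no bracket -> illegal
(0,4): flips 1 -> legal
(1,2): flips 2 -> legal
(1,5): no bracket -> illegal
(2,5): flips 2 -> legal
(4,2): no bracket -> illegal
(4,3): no bracket -> illegal
(4,4): flips 3 -> legal
(4,5): no bracket -> illegal
B mobility = 6
-- W to move --
(0,1): no bracket -> illegal
(0,3): no bracket -> illegal
(0,4): flips 1 -> legal
(0,5): flips 1 -> legal
(1,2): no bracket -> illegal
(1,5): flips 1 -> legal
(2,5): no bracket -> illegal
(3,0): flips 4 -> legal
(4,0): flips 2 -> legal
(4,2): no bracket -> illegal
(4,3): no bracket -> illegal
(5,0): flips 2 -> legal
(5,1): flips 3 -> legal
(5,2): no bracket -> illegal
W mobility = 7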